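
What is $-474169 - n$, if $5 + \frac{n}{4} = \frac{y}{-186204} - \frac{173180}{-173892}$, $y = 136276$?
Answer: $- \frac{319847659903153}{674570541} \approx -4.7415 \cdot 10^{5}$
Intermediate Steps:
$n = - \frac{12778952276}{674570541}$ ($n = -20 + 4 \left(\frac{136276}{-186204} - \frac{173180}{-173892}\right) = -20 + 4 \left(136276 \left(- \frac{1}{186204}\right) - - \frac{43295}{43473}\right) = -20 + 4 \left(- \frac{34069}{46551} + \frac{43295}{43473}\right) = -20 + 4 \cdot \frac{178114636}{674570541} = -20 + \frac{712458544}{674570541} = - \frac{12778952276}{674570541} \approx -18.944$)
$-474169 - n = -474169 - - \frac{12778952276}{674570541} = -474169 + \frac{12778952276}{674570541} = - \frac{319847659903153}{674570541}$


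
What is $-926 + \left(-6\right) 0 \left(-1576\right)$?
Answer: $-926$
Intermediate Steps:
$-926 + \left(-6\right) 0 \left(-1576\right) = -926 + 0 \left(-1576\right) = -926 + 0 = -926$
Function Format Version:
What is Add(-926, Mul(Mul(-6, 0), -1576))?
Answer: -926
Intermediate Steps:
Add(-926, Mul(Mul(-6, 0), -1576)) = Add(-926, Mul(0, -1576)) = Add(-926, 0) = -926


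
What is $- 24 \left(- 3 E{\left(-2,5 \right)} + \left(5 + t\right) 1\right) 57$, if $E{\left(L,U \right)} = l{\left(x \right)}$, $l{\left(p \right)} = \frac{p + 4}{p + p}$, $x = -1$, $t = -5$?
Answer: $-6156$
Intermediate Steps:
$l{\left(p \right)} = \frac{4 + p}{2 p}$
$E{\left(L,U \right)} = - \frac{3}{2}$ ($E{\left(L,U \right)} = \frac{4 - 1}{2 \left(-1\right)} = \frac{1}{2} \left(-1\right) 3 = - \frac{3}{2}$)
$- 24 \left(- 3 E{\left(-2,5 \right)} + \left(5 + t\right) 1\right) 57 = - 24 \left(\left(-3\right) \left(- \frac{3}{2}\right) + \left(5 - 5\right) 1\right) 57 = - 24 \left(\frac{9}{2} + 0 \cdot 1\right) 57 = - 24 \left(\frac{9}{2} + 0\right) 57 = \left(-24\right) \frac{9}{2} \cdot 57 = \left(-108\right) 57 = -6156$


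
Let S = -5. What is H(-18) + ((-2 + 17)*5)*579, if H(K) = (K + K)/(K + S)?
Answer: 998811/23 ≈ 43427.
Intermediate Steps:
H(K) = 2*K/(-5 + K) (H(K) = (K + K)/(K - 5) = (2*K)/(-5 + K) = 2*K/(-5 + K))
H(-18) + ((-2 + 17)*5)*579 = 2*(-18)/(-5 - 18) + ((-2 + 17)*5)*579 = 2*(-18)/(-23) + (15*5)*579 = 2*(-18)*(-1/23) + 75*579 = 36/23 + 43425 = 998811/23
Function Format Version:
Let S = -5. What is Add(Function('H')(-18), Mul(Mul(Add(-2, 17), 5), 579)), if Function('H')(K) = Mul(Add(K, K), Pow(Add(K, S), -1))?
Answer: Rational(998811, 23) ≈ 43427.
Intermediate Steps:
Function('H')(K) = Mul(2, K, Pow(Add(-5, K), -1)) (Function('H')(K) = Mul(Add(K, K), Pow(Add(K, -5), -1)) = Mul(Mul(2, K), Pow(Add(-5, K), -1)) = Mul(2, K, Pow(Add(-5, K), -1)))
Add(Function('H')(-18), Mul(Mul(Add(-2, 17), 5), 579)) = Add(Mul(2, -18, Pow(Add(-5, -18), -1)), Mul(Mul(Add(-2, 17), 5), 579)) = Add(Mul(2, -18, Pow(-23, -1)), Mul(Mul(15, 5), 579)) = Add(Mul(2, -18, Rational(-1, 23)), Mul(75, 579)) = Add(Rational(36, 23), 43425) = Rational(998811, 23)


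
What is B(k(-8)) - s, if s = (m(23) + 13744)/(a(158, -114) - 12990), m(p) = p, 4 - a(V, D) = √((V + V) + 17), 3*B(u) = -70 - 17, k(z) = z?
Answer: -4711661765/168635863 - 41301*√37/168635863 ≈ -27.941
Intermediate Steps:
B(u) = -29 (B(u) = (-70 - 17)/3 = (⅓)*(-87) = -29)
a(V, D) = 4 - √(17 + 2*V) (a(V, D) = 4 - √((V + V) + 17) = 4 - √(2*V + 17) = 4 - √(17 + 2*V))
s = 13767/(-12986 - 3*√37) (s = (23 + 13744)/((4 - √(17 + 2*158)) - 12990) = 13767/((4 - √(17 + 316)) - 12990) = 13767/((4 - √333) - 12990) = 13767/((4 - 3*√37) - 12990) = 13767/(-12986 - 3*√37) ≈ -1.0587)
B(k(-8)) - s = -29 - (-178778262/168635863 + 41301*√37/168635863) = -29 + (178778262/168635863 - 41301*√37/168635863) = -4711661765/168635863 - 41301*√37/168635863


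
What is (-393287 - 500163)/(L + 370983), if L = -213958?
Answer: -35738/6281 ≈ -5.6899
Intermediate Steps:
(-393287 - 500163)/(L + 370983) = (-393287 - 500163)/(-213958 + 370983) = -893450/157025 = -893450*1/157025 = -35738/6281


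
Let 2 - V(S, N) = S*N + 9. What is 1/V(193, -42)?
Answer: 1/8099 ≈ 0.00012347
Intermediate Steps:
V(S, N) = -7 - N*S (V(S, N) = 2 - (S*N + 9) = 2 - (N*S + 9) = 2 - (9 + N*S) = 2 + (-9 - N*S) = -7 - N*S)
1/V(193, -42) = 1/(-7 - 1*(-42)*193) = 1/(-7 + 8106) = 1/8099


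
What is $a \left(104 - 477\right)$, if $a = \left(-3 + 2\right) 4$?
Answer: $1492$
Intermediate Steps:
$a = -4$ ($a = \left(-1\right) 4 = -4$)
$a \left(104 - 477\right) = - 4 \left(104 - 477\right) = \left(-4\right) \left(-373\right) = 1492$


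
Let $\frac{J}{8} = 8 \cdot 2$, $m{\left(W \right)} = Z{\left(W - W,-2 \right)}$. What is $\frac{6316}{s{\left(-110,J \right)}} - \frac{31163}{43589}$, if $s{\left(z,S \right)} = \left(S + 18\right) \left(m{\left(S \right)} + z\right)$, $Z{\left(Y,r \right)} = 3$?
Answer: $- \frac{381068255}{340473679} \approx -1.1192$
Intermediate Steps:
$m{\left(W \right)} = 3$
$J = 128$ ($J = 8 \cdot 8 \cdot 2 = 8 \cdot 16 = 128$)
$s{\left(z,S \right)} = \left(3 + z\right) \left(18 + S\right)$ ($s{\left(z,S \right)} = \left(S + 18\right) \left(3 + z\right) = \left(18 + S\right) \left(3 + z\right) = \left(3 + z\right) \left(18 + S\right)$)
$\frac{6316}{s{\left(-110,J \right)}} - \frac{31163}{43589} = \frac{6316}{54 + 3 \cdot 128 + 18 \left(-110\right) + 128 \left(-110\right)} - \frac{31163}{43589} = \frac{6316}{54 + 384 - 1980 - 14080} - \frac{31163}{43589} = \frac{6316}{-15622} - \frac{31163}{43589} = 6316 \left(- \frac{1}{15622}\right) - \frac{31163}{43589} = - \frac{3158}{7811} - \frac{31163}{43589} = - \frac{381068255}{340473679}$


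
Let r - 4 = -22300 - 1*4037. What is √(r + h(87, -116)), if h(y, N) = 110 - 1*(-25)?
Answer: I*√26198 ≈ 161.86*I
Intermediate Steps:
h(y, N) = 135 (h(y, N) = 110 + 25 = 135)
r = -26333 (r = 4 + (-22300 - 1*4037) = 4 + (-22300 - 4037) = 4 - 26337 = -26333)
√(r + h(87, -116)) = √(-26333 + 135) = √(-26198) = I*√26198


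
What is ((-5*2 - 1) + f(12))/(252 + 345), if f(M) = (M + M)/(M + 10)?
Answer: -109/6567 ≈ -0.016598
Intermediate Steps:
f(M) = 2*M/(10 + M) (f(M) = (2*M)/(10 + M) = 2*M/(10 + M))
((-5*2 - 1) + f(12))/(252 + 345) = ((-5*2 - 1) + 2*12/(10 + 12))/(252 + 345) = ((-10 - 1) + 2*12/22)/597 = (-11 + 2*12*(1/22))*(1/597) = (-11 + 12/11)*(1/597) = -109/11*1/597 = -109/6567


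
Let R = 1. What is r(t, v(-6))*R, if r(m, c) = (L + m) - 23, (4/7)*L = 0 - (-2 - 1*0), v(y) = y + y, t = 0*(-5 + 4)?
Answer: -39/2 ≈ -19.500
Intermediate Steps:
t = 0 (t = 0*(-1) = 0)
v(y) = 2*y
L = 7/2 (L = 7*(0 - (-2 - 1*0))/4 = 7*(0 - (-2 + 0))/4 = 7*(0 - 1*(-2))/4 = 7*(0 + 2)/4 = (7/4)*2 = 7/2 ≈ 3.5000)
r(m, c) = -39/2 + m (r(m, c) = (7/2 + m) - 23 = -39/2 + m)
r(t, v(-6))*R = (-39/2 + 0)*1 = -39/2*1 = -39/2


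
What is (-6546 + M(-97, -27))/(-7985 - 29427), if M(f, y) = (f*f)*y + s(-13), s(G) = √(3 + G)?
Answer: 260589/37412 - I*√10/37412 ≈ 6.9654 - 8.4526e-5*I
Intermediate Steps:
M(f, y) = I*√10 + y*f² (M(f, y) = (f*f)*y + √(3 - 13) = f²*y + √(-10) = y*f² + I*√10 = I*√10 + y*f²)
(-6546 + M(-97, -27))/(-7985 - 29427) = (-6546 + (I*√10 - 27*(-97)²))/(-7985 - 29427) = (-6546 + (I*√10 - 27*9409))/(-37412) = (-6546 + (I*√10 - 254043))*(-1/37412) = (-6546 + (-254043 + I*√10))*(-1/37412) = (-260589 + I*√10)*(-1/37412) = 260589/37412 - I*√10/37412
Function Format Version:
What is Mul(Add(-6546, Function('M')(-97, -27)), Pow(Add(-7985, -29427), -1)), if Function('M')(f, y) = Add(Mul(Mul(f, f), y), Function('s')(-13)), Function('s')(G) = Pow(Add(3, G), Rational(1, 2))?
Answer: Add(Rational(260589, 37412), Mul(Rational(-1, 37412), I, Pow(10, Rational(1, 2)))) ≈ Add(6.9654, Mul(-8.4526e-5, I))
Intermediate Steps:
Function('M')(f, y) = Add(Mul(I, Pow(10, Rational(1, 2))), Mul(y, Pow(f, 2))) (Function('M')(f, y) = Add(Mul(Mul(f, f), y), Pow(Add(3, -13), Rational(1, 2))) = Add(Mul(Pow(f, 2), y), Pow(-10, Rational(1, 2))) = Add(Mul(y, Pow(f, 2)), Mul(I, Pow(10, Rational(1, 2)))) = Add(Mul(I, Pow(10, Rational(1, 2))), Mul(y, Pow(f, 2))))
Mul(Add(-6546, Function('M')(-97, -27)), Pow(Add(-7985, -29427), -1)) = Mul(Add(-6546, Add(Mul(I, Pow(10, Rational(1, 2))), Mul(-27, Pow(-97, 2)))), Pow(Add(-7985, -29427), -1)) = Mul(Add(-6546, Add(Mul(I, Pow(10, Rational(1, 2))), Mul(-27, 9409))), Pow(-37412, -1)) = Mul(Add(-6546, Add(Mul(I, Pow(10, Rational(1, 2))), -254043)), Rational(-1, 37412)) = Mul(Add(-6546, Add(-254043, Mul(I, Pow(10, Rational(1, 2))))), Rational(-1, 37412)) = Mul(Add(-260589, Mul(I, Pow(10, Rational(1, 2)))), Rational(-1, 37412)) = Add(Rational(260589, 37412), Mul(Rational(-1, 37412), I, Pow(10, Rational(1, 2))))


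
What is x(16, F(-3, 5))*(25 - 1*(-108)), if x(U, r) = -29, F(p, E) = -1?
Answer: -3857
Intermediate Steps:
x(16, F(-3, 5))*(25 - 1*(-108)) = -29*(25 - 1*(-108)) = -29*(25 + 108) = -29*133 = -3857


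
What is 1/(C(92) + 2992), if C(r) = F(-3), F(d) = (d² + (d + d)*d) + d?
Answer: 1/3016 ≈ 0.00033156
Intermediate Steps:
F(d) = d + 3*d² (F(d) = (d² + (2*d)*d) + d = (d² + 2*d²) + d = 3*d² + d = d + 3*d²)
C(r) = 24 (C(r) = -3*(1 + 3*(-3)) = -3*(1 - 9) = -3*(-8) = 24)
1/(C(92) + 2992) = 1/(24 + 2992) = 1/3016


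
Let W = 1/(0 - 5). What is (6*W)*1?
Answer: -6/5 ≈ -1.2000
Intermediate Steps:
W = -⅕ (W = 1/(-5) = -⅕ ≈ -0.20000)
(6*W)*1 = (6*(-⅕))*1 = -6/5*1 = -6/5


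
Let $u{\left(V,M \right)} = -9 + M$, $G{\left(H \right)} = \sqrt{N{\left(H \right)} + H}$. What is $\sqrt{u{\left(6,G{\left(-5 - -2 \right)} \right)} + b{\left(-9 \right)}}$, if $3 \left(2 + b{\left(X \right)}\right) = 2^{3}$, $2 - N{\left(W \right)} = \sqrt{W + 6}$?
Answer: $\frac{\sqrt{-75 + 9 \sqrt{-1 - \sqrt{3}}}}{3} \approx 0.2849 + 2.9008 i$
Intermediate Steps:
$N{\left(W \right)} = 2 - \sqrt{6 + W}$ ($N{\left(W \right)} = 2 - \sqrt{W + 6} = 2 - \sqrt{6 + W}$)
$G{\left(H \right)} = \sqrt{2 + H - \sqrt{6 + H}}$ ($G{\left(H \right)} = \sqrt{\left(2 - \sqrt{6 + H}\right) + H} = \sqrt{2 + H - \sqrt{6 + H}}$)
$b{\left(X \right)} = \frac{2}{3}$ ($b{\left(X \right)} = -2 + \frac{2^{3}}{3} = -2 + \frac{1}{3} \cdot 8 = -2 + \frac{8}{3} = \frac{2}{3}$)
$\sqrt{u{\left(6,G{\left(-5 - -2 \right)} \right)} + b{\left(-9 \right)}} = \sqrt{\left(-9 + \sqrt{2 - 3 - \sqrt{6 - 3}}\right) + \frac{2}{3}} = \sqrt{\left(-9 + \sqrt{2 - 3 - \sqrt{3}}\right) + \frac{2}{3}} = \sqrt{\left(-9 + \sqrt{-1 - \sqrt{3}}\right) + \frac{2}{3}} = \sqrt{- \frac{25}{3} + \sqrt{-1 - \sqrt{3}}}$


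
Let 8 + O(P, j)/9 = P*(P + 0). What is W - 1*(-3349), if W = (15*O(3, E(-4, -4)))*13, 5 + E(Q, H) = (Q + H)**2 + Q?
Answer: 5104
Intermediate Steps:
E(Q, H) = -5 + Q + (H + Q)**2 (E(Q, H) = -5 + ((Q + H)**2 + Q) = -5 + ((H + Q)**2 + Q) = -5 + (Q + (H + Q)**2) = -5 + Q + (H + Q)**2)
O(P, j) = -72 + 9*P**2 (O(P, j) = -72 + 9*(P*(P + 0)) = -72 + 9*(P*P) = -72 + 9*P**2)
W = 1755 (W = (15*(-72 + 9*3**2))*13 = (15*(-72 + 9*9))*13 = (15*(-72 + 81))*13 = (15*9)*13 = 135*13 = 1755)
W - 1*(-3349) = 1755 - 1*(-3349) = 1755 + 3349 = 5104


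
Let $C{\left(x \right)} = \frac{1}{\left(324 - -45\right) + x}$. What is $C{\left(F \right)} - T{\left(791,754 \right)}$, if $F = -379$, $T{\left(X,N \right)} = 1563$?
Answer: $- \frac{15631}{10} \approx -1563.1$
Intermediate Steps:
$C{\left(x \right)} = \frac{1}{369 + x}$ ($C{\left(x \right)} = \frac{1}{\left(324 + 45\right) + x} = \frac{1}{369 + x}$)
$C{\left(F \right)} - T{\left(791,754 \right)} = \frac{1}{369 - 379} - 1563 = \frac{1}{-10} - 1563 = - \frac{1}{10} - 1563 = - \frac{15631}{10}$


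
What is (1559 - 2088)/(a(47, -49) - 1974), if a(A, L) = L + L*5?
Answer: 529/2268 ≈ 0.23325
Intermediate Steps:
a(A, L) = 6*L (a(A, L) = L + 5*L = 6*L)
(1559 - 2088)/(a(47, -49) - 1974) = (1559 - 2088)/(6*(-49) - 1974) = -529/(-294 - 1974) = -529/(-2268) = -529*(-1/2268) = 529/2268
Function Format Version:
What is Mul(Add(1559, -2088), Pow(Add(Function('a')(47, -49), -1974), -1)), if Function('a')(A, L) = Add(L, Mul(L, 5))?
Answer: Rational(529, 2268) ≈ 0.23325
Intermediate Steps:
Function('a')(A, L) = Mul(6, L) (Function('a')(A, L) = Add(L, Mul(5, L)) = Mul(6, L))
Mul(Add(1559, -2088), Pow(Add(Function('a')(47, -49), -1974), -1)) = Mul(Add(1559, -2088), Pow(Add(Mul(6, -49), -1974), -1)) = Mul(-529, Pow(Add(-294, -1974), -1)) = Mul(-529, Pow(-2268, -1)) = Mul(-529, Rational(-1, 2268)) = Rational(529, 2268)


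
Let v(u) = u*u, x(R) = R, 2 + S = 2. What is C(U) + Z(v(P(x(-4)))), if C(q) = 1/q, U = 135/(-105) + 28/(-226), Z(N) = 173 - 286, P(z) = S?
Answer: -126786/1115 ≈ -113.71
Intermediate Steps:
S = 0 (S = -2 + 2 = 0)
P(z) = 0
v(u) = u**2
Z(N) = -113
U = -1115/791 (U = 135*(-1/105) + 28*(-1/226) = -9/7 - 14/113 = -1115/791 ≈ -1.4096)
C(U) + Z(v(P(x(-4)))) = 1/(-1115/791) - 113 = -791/1115 - 113 = -126786/1115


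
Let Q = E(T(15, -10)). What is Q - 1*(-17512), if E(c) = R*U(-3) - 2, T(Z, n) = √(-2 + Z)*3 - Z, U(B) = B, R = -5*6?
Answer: 17600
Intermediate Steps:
R = -30
T(Z, n) = -Z + 3*√(-2 + Z) (T(Z, n) = 3*√(-2 + Z) - Z = -Z + 3*√(-2 + Z))
E(c) = 88 (E(c) = -30*(-3) - 2 = 90 - 2 = 88)
Q = 88
Q - 1*(-17512) = 88 - 1*(-17512) = 88 + 17512 = 17600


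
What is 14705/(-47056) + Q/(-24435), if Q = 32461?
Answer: -641551/390960 ≈ -1.6410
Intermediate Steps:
14705/(-47056) + Q/(-24435) = 14705/(-47056) + 32461/(-24435) = 14705*(-1/47056) + 32461*(-1/24435) = -5/16 - 32461/24435 = -641551/390960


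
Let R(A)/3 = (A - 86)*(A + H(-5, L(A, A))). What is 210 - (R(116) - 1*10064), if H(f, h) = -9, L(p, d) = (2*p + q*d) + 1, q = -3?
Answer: 644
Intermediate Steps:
L(p, d) = 1 - 3*d + 2*p (L(p, d) = (2*p - 3*d) + 1 = (-3*d + 2*p) + 1 = 1 - 3*d + 2*p)
R(A) = 3*(-86 + A)*(-9 + A) (R(A) = 3*((A - 86)*(A - 9)) = 3*((-86 + A)*(-9 + A)) = 3*(-86 + A)*(-9 + A))
210 - (R(116) - 1*10064) = 210 - ((2322 - 285*116 + 3*116²) - 1*10064) = 210 - ((2322 - 33060 + 3*13456) - 10064) = 210 - ((2322 - 33060 + 40368) - 10064) = 210 - (9630 - 10064) = 210 - 1*(-434) = 210 + 434 = 644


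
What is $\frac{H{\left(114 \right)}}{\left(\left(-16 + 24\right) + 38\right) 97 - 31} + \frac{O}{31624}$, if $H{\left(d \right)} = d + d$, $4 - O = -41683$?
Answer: $\frac{63975123}{46708648} \approx 1.3697$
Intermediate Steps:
$O = 41687$ ($O = 4 - -41683 = 4 + 41683 = 41687$)
$H{\left(d \right)} = 2 d$
$\frac{H{\left(114 \right)}}{\left(\left(-16 + 24\right) + 38\right) 97 - 31} + \frac{O}{31624} = \frac{2 \cdot 114}{\left(\left(-16 + 24\right) + 38\right) 97 - 31} + \frac{41687}{31624} = \frac{228}{\left(8 + 38\right) 97 - 31} + 41687 \cdot \frac{1}{31624} = \frac{228}{46 \cdot 97 - 31} + \frac{41687}{31624} = \frac{228}{4462 - 31} + \frac{41687}{31624} = \frac{228}{4431} + \frac{41687}{31624} = 228 \cdot \frac{1}{4431} + \frac{41687}{31624} = \frac{76}{1477} + \frac{41687}{31624} = \frac{63975123}{46708648}$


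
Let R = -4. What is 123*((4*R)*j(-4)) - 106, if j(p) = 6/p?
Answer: 2846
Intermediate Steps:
123*((4*R)*j(-4)) - 106 = 123*((4*(-4))*(6/(-4))) - 106 = 123*(-96*(-1)/4) - 106 = 123*(-16*(-3/2)) - 106 = 123*24 - 106 = 2952 - 106 = 2846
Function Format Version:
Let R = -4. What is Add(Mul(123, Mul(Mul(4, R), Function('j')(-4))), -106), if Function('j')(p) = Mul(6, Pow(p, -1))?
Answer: 2846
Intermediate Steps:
Add(Mul(123, Mul(Mul(4, R), Function('j')(-4))), -106) = Add(Mul(123, Mul(Mul(4, -4), Mul(6, Pow(-4, -1)))), -106) = Add(Mul(123, Mul(-16, Mul(6, Rational(-1, 4)))), -106) = Add(Mul(123, Mul(-16, Rational(-3, 2))), -106) = Add(Mul(123, 24), -106) = Add(2952, -106) = 2846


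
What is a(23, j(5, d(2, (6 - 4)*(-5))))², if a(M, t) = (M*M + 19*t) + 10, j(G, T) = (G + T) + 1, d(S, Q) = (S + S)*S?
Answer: 648025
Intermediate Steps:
d(S, Q) = 2*S² (d(S, Q) = (2*S)*S = 2*S²)
j(G, T) = 1 + G + T
a(M, t) = 10 + M² + 19*t (a(M, t) = (M² + 19*t) + 10 = 10 + M² + 19*t)
a(23, j(5, d(2, (6 - 4)*(-5))))² = (10 + 23² + 19*(1 + 5 + 2*2²))² = (10 + 529 + 19*(1 + 5 + 2*4))² = (10 + 529 + 19*(1 + 5 + 8))² = (10 + 529 + 19*14)² = (10 + 529 + 266)² = 805² = 648025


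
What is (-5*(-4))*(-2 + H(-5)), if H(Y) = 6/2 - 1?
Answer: 0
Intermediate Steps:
H(Y) = 2 (H(Y) = 6*(½) - 1 = 3 - 1 = 2)
(-5*(-4))*(-2 + H(-5)) = (-5*(-4))*(-2 + 2) = 20*0 = 0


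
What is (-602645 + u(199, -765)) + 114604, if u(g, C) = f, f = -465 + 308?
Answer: -488198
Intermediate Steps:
f = -157
u(g, C) = -157
(-602645 + u(199, -765)) + 114604 = (-602645 - 157) + 114604 = -602802 + 114604 = -488198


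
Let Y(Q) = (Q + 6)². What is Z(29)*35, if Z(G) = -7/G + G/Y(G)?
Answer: -7734/1015 ≈ -7.6197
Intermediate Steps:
Y(Q) = (6 + Q)²
Z(G) = -7/G + G/(6 + G)² (Z(G) = -7/G + G/((6 + G)²) = -7/G + G/(6 + G)²)
Z(29)*35 = (-7/29 + 29/(6 + 29)²)*35 = (-7*1/29 + 29/35²)*35 = (-7/29 + 29*(1/1225))*35 = (-7/29 + 29/1225)*35 = -7734/35525*35 = -7734/1015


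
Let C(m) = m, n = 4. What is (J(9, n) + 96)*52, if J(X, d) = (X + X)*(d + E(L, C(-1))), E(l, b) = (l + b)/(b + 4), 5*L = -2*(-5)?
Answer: 9048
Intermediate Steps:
L = 2 (L = (-2*(-5))/5 = (1/5)*10 = 2)
E(l, b) = (b + l)/(4 + b)
J(X, d) = 2*X*(1/3 + d) (J(X, d) = (X + X)*(d + (-1 + 2)/(4 - 1)) = (2*X)*(d + 1/3) = (2*X)*(1/3 + d) = 2*X*(1/3 + d))
(J(9, n) + 96)*52 = ((2/3)*9*(1 + 3*4) + 96)*52 = ((2/3)*9*(1 + 12) + 96)*52 = ((2/3)*9*13 + 96)*52 = (78 + 96)*52 = 174*52 = 9048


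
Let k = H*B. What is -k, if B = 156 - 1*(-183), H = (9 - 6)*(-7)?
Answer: 7119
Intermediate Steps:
H = -21 (H = 3*(-7) = -21)
B = 339 (B = 156 + 183 = 339)
k = -7119 (k = -21*339 = -7119)
-k = -1*(-7119) = 7119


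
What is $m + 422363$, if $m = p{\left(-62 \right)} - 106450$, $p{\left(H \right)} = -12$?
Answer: $315901$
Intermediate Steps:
$m = -106462$ ($m = -12 - 106450 = -106462$)
$m + 422363 = -106462 + 422363 = 315901$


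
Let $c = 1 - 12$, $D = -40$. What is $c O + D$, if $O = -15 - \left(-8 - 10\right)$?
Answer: $-73$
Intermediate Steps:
$O = 3$ ($O = -15 - \left(-8 - 10\right) = -15 - -18 = -15 + 18 = 3$)
$c = -11$ ($c = 1 - 12 = -11$)
$c O + D = \left(-11\right) 3 - 40 = -33 - 40 = -73$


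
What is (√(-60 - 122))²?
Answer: -182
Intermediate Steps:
(√(-60 - 122))² = (√(-182))² = (I*√182)² = -182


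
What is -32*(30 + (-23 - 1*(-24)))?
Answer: -992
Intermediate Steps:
-32*(30 + (-23 - 1*(-24))) = -32*(30 + (-23 + 24)) = -32*(30 + 1) = -32*31 = -992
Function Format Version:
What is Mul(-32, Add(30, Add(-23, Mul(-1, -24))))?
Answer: -992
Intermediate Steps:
Mul(-32, Add(30, Add(-23, Mul(-1, -24)))) = Mul(-32, Add(30, Add(-23, 24))) = Mul(-32, Add(30, 1)) = Mul(-32, 31) = -992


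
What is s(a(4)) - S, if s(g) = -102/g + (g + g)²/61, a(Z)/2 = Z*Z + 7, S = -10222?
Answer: 14533027/1403 ≈ 10359.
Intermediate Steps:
a(Z) = 14 + 2*Z² (a(Z) = 2*(Z*Z + 7) = 2*(Z² + 7) = 2*(7 + Z²) = 14 + 2*Z²)
s(g) = -102/g + 4*g²/61 (s(g) = -102/g + (2*g)²*(1/61) = -102/g + (4*g²)*(1/61) = -102/g + 4*g²/61)
s(a(4)) - S = 2*(-3111 + 2*(14 + 2*4²)³)/(61*(14 + 2*4²)) - 1*(-10222) = 2*(-3111 + 2*(14 + 2*16)³)/(61*(14 + 2*16)) + 10222 = 2*(-3111 + 2*(14 + 32)³)/(61*(14 + 32)) + 10222 = (2/61)*(-3111 + 2*46³)/46 + 10222 = (2/61)*(1/46)*(-3111 + 2*97336) + 10222 = (2/61)*(1/46)*(-3111 + 194672) + 10222 = (2/61)*(1/46)*191561 + 10222 = 191561/1403 + 10222 = 14533027/1403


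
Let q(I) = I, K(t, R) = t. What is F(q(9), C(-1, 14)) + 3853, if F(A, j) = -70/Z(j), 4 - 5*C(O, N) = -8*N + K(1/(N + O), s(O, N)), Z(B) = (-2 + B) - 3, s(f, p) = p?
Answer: 2274848/591 ≈ 3849.1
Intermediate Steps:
Z(B) = -5 + B
C(O, N) = 4/5 - 1/(5*(N + O)) + 8*N/5 (C(O, N) = 4/5 - (-8*N + 1/(N + O))/5 = 4/5 - (1/(N + O) - 8*N)/5 = 4/5 + (-1/(5*(N + O)) + 8*N/5) = 4/5 - 1/(5*(N + O)) + 8*N/5)
F(A, j) = -70/(-5 + j)
F(q(9), C(-1, 14)) + 3853 = -70/(-5 + (-1 + 4*(1 + 2*14)*(14 - 1))/(5*(14 - 1))) + 3853 = -70/(-5 + (1/5)*(-1 + 4*(1 + 28)*13)/13) + 3853 = -70/(-5 + (1/5)*(1/13)*(-1 + 4*29*13)) + 3853 = -70/(-5 + (1/5)*(1/13)*(-1 + 1508)) + 3853 = -70/(-5 + (1/5)*(1/13)*1507) + 3853 = -70/(-5 + 1507/65) + 3853 = -70/1182/65 + 3853 = -70*65/1182 + 3853 = -2275/591 + 3853 = 2274848/591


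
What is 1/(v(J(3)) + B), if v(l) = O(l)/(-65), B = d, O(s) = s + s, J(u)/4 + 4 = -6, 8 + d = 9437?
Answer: 13/122593 ≈ 0.00010604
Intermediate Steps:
d = 9429 (d = -8 + 9437 = 9429)
J(u) = -40 (J(u) = -16 + 4*(-6) = -16 - 24 = -40)
O(s) = 2*s
B = 9429
v(l) = -2*l/65 (v(l) = (2*l)/(-65) = (2*l)*(-1/65) = -2*l/65)
1/(v(J(3)) + B) = 1/(-2/65*(-40) + 9429) = 1/(16/13 + 9429) = 1/(122593/13) = 13/122593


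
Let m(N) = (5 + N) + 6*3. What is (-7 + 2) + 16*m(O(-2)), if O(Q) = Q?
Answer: 331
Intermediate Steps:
m(N) = 23 + N (m(N) = (5 + N) + 18 = 23 + N)
(-7 + 2) + 16*m(O(-2)) = (-7 + 2) + 16*(23 - 2) = -5 + 16*21 = -5 + 336 = 331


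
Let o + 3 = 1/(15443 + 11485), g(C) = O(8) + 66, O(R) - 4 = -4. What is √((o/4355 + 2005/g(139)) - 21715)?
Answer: I*√2070970334584892455/9772620 ≈ 147.26*I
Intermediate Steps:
O(R) = 0 (O(R) = 4 - 4 = 0)
g(C) = 66 (g(C) = 0 + 66 = 66)
o = -80783/26928 (o = -3 + 1/(15443 + 11485) = -3 + 1/26928 = -80783/26928 ≈ -3.0000)
√((o/4355 + 2005/g(139)) - 21715) = √((-80783/26928/4355 + 2005/66) - 21715) = √((-80783/26928*1/4355 + 2005*(1/66)) - 21715) = √((-80783/117271440 + 2005/66) - 21715) = √(3562483417/117271440 - 21715) = √(-2542986836183/117271440) = I*√2070970334584892455/9772620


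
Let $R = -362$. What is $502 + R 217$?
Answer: $-78052$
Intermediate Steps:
$502 + R 217 = 502 - 78554 = -78052$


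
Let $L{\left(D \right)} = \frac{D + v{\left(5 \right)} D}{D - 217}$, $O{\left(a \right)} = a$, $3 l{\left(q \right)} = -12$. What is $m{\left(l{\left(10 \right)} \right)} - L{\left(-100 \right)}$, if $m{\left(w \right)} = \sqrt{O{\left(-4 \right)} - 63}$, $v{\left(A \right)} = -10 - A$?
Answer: $\frac{1400}{317} + i \sqrt{67} \approx 4.4164 + 8.1853 i$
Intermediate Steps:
$l{\left(q \right)} = -4$ ($l{\left(q \right)} = \frac{1}{3} \left(-12\right) = -4$)
$m{\left(w \right)} = i \sqrt{67}$ ($m{\left(w \right)} = \sqrt{-4 - 63} = \sqrt{-67} = i \sqrt{67}$)
$L{\left(D \right)} = - \frac{14 D}{-217 + D}$ ($L{\left(D \right)} = \frac{D + \left(-10 - 5\right) D}{D - 217} = \frac{D + \left(-10 - 5\right) D}{-217 + D} = \frac{D - 15 D}{-217 + D} = \frac{\left(-14\right) D}{-217 + D} = - \frac{14 D}{-217 + D}$)
$m{\left(l{\left(10 \right)} \right)} - L{\left(-100 \right)} = i \sqrt{67} - \left(-14\right) \left(-100\right) \frac{1}{-217 - 100} = i \sqrt{67} - \left(-14\right) \left(-100\right) \frac{1}{-317} = i \sqrt{67} - \left(-14\right) \left(-100\right) \left(- \frac{1}{317}\right) = i \sqrt{67} - - \frac{1400}{317} = i \sqrt{67} + \frac{1400}{317} = \frac{1400}{317} + i \sqrt{67}$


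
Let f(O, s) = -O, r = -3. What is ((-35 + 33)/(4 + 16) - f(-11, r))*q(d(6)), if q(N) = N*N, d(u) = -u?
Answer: -1998/5 ≈ -399.60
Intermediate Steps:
q(N) = N²
((-35 + 33)/(4 + 16) - f(-11, r))*q(d(6)) = ((-35 + 33)/(4 + 16) - (-1)*(-11))*(-1*6)² = (-2/20 - 1*11)*(-6)² = (-2*1/20 - 11)*36 = (-⅒ - 11)*36 = -111/10*36 = -1998/5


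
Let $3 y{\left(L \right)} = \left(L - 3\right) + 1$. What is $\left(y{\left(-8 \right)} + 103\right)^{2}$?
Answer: $\frac{89401}{9} \approx 9933.4$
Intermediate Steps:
$y{\left(L \right)} = - \frac{2}{3} + \frac{L}{3}$ ($y{\left(L \right)} = \frac{\left(L - 3\right) + 1}{3} = \frac{\left(-3 + L\right) + 1}{3} = \frac{-2 + L}{3} = - \frac{2}{3} + \frac{L}{3}$)
$\left(y{\left(-8 \right)} + 103\right)^{2} = \left(\left(- \frac{2}{3} + \frac{1}{3} \left(-8\right)\right) + 103\right)^{2} = \left(\left(- \frac{2}{3} - \frac{8}{3}\right) + 103\right)^{2} = \left(- \frac{10}{3} + 103\right)^{2} = \left(\frac{299}{3}\right)^{2} = \frac{89401}{9}$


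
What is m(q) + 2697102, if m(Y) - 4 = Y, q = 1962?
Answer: 2699068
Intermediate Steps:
m(Y) = 4 + Y
m(q) + 2697102 = (4 + 1962) + 2697102 = 1966 + 2697102 = 2699068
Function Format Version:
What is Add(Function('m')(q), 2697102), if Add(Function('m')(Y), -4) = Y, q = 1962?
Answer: 2699068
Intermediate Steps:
Function('m')(Y) = Add(4, Y)
Add(Function('m')(q), 2697102) = Add(Add(4, 1962), 2697102) = Add(1966, 2697102) = 2699068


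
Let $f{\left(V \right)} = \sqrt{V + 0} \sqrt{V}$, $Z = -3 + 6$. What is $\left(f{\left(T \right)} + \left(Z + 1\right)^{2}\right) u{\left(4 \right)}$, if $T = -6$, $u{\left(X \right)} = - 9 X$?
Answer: $-360$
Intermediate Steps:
$Z = 3$
$f{\left(V \right)} = V$ ($f{\left(V \right)} = \sqrt{V} \sqrt{V} = V$)
$\left(f{\left(T \right)} + \left(Z + 1\right)^{2}\right) u{\left(4 \right)} = \left(-6 + \left(3 + 1\right)^{2}\right) \left(\left(-9\right) 4\right) = \left(-6 + 4^{2}\right) \left(-36\right) = \left(-6 + 16\right) \left(-36\right) = 10 \left(-36\right) = -360$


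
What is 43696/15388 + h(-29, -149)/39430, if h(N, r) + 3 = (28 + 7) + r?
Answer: 430283221/151687210 ≈ 2.8366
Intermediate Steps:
h(N, r) = 32 + r (h(N, r) = -3 + ((28 + 7) + r) = -3 + (35 + r) = 32 + r)
43696/15388 + h(-29, -149)/39430 = 43696/15388 + (32 - 149)/39430 = 43696*(1/15388) - 117*1/39430 = 10924/3847 - 117/39430 = 430283221/151687210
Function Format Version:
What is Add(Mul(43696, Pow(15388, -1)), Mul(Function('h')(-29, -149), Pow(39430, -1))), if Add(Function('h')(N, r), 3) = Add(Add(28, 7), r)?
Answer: Rational(430283221, 151687210) ≈ 2.8366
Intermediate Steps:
Function('h')(N, r) = Add(32, r) (Function('h')(N, r) = Add(-3, Add(Add(28, 7), r)) = Add(-3, Add(35, r)) = Add(32, r))
Add(Mul(43696, Pow(15388, -1)), Mul(Function('h')(-29, -149), Pow(39430, -1))) = Add(Mul(43696, Pow(15388, -1)), Mul(Add(32, -149), Pow(39430, -1))) = Add(Mul(43696, Rational(1, 15388)), Mul(-117, Rational(1, 39430))) = Add(Rational(10924, 3847), Rational(-117, 39430)) = Rational(430283221, 151687210)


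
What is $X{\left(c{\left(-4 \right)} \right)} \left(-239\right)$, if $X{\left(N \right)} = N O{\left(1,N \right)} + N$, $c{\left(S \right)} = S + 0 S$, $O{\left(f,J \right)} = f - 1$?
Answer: $956$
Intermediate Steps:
$O{\left(f,J \right)} = -1 + f$
$c{\left(S \right)} = S$ ($c{\left(S \right)} = S + 0 = S$)
$X{\left(N \right)} = N$ ($X{\left(N \right)} = N \left(-1 + 1\right) + N = N 0 + N = 0 + N = N$)
$X{\left(c{\left(-4 \right)} \right)} \left(-239\right) = \left(-4\right) \left(-239\right) = 956$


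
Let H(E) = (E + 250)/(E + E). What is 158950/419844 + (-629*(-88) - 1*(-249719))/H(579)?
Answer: 74159676431771/174025338 ≈ 4.2614e+5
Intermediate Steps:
H(E) = (250 + E)/(2*E) (H(E) = (250 + E)/((2*E)) = (250 + E)*(1/(2*E)) = (250 + E)/(2*E))
158950/419844 + (-629*(-88) - 1*(-249719))/H(579) = 158950/419844 + (-629*(-88) - 1*(-249719))/(((½)*(250 + 579)/579)) = 158950*(1/419844) + (55352 + 249719)/(((½)*(1/579)*829)) = 79475/209922 + 305071/(829/1158) = 79475/209922 + 305071*(1158/829) = 79475/209922 + 353272218/829 = 74159676431771/174025338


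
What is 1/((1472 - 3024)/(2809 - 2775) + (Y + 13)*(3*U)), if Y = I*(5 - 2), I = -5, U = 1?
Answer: -17/878 ≈ -0.019362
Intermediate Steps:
Y = -15 (Y = -5*(5 - 2) = -5*3 = -15)
1/((1472 - 3024)/(2809 - 2775) + (Y + 13)*(3*U)) = 1/((1472 - 3024)/(2809 - 2775) + (-15 + 13)*(3*1)) = 1/(-1552/34 - 2*3) = 1/(-1552*1/34 - 6) = 1/(-776/17 - 6) = 1/(-878/17) = -17/878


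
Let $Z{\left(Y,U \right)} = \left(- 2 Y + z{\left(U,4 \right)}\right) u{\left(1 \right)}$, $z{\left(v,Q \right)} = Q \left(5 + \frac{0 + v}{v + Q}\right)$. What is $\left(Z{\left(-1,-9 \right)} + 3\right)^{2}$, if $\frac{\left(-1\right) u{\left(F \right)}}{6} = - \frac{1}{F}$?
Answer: $\frac{793881}{25} \approx 31755.0$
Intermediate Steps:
$u{\left(F \right)} = \frac{6}{F}$ ($u{\left(F \right)} = - 6 \left(- \frac{1}{F}\right) = \frac{6}{F}$)
$z{\left(v,Q \right)} = Q \left(5 + \frac{v}{Q + v}\right)$
$Z{\left(Y,U \right)} = - 12 Y + \frac{24 \left(20 + 6 U\right)}{4 + U}$ ($Z{\left(Y,U \right)} = \left(- 2 Y + \frac{4 \left(5 \cdot 4 + 6 U\right)}{4 + U}\right) \frac{6}{1} = \left(- 2 Y + \frac{4 \left(20 + 6 U\right)}{4 + U}\right) 6 \cdot 1 = \left(- 2 Y + \frac{4 \left(20 + 6 U\right)}{4 + U}\right) 6 = - 12 Y + \frac{24 \left(20 + 6 U\right)}{4 + U}$)
$\left(Z{\left(-1,-9 \right)} + 3\right)^{2} = \left(\frac{12 \left(40 + 12 \left(-9\right) - - (4 - 9)\right)}{4 - 9} + 3\right)^{2} = \left(\frac{12 \left(40 - 108 - \left(-1\right) \left(-5\right)\right)}{-5} + 3\right)^{2} = \left(12 \left(- \frac{1}{5}\right) \left(40 - 108 - 5\right) + 3\right)^{2} = \left(12 \left(- \frac{1}{5}\right) \left(-73\right) + 3\right)^{2} = \left(\frac{876}{5} + 3\right)^{2} = \left(\frac{891}{5}\right)^{2} = \frac{793881}{25}$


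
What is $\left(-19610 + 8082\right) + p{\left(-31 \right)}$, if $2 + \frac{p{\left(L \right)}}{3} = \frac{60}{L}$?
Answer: $- \frac{357734}{31} \approx -11540.0$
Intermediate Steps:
$p{\left(L \right)} = -6 + \frac{180}{L}$ ($p{\left(L \right)} = -6 + 3 \frac{60}{L} = -6 + \frac{180}{L}$)
$\left(-19610 + 8082\right) + p{\left(-31 \right)} = \left(-19610 + 8082\right) - \left(6 - \frac{180}{-31}\right) = -11528 + \left(-6 + 180 \left(- \frac{1}{31}\right)\right) = -11528 - \frac{366}{31} = - \frac{357734}{31}$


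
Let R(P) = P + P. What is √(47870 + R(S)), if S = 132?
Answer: √48134 ≈ 219.39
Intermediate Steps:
R(P) = 2*P
√(47870 + R(S)) = √(47870 + 2*132) = √(47870 + 264) = √48134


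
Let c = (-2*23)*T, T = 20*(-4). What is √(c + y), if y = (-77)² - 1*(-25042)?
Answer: √34651 ≈ 186.15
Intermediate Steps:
T = -80
c = 3680 (c = -2*23*(-80) = -46*(-80) = 3680)
y = 30971 (y = 5929 + 25042 = 30971)
√(c + y) = √(3680 + 30971) = √34651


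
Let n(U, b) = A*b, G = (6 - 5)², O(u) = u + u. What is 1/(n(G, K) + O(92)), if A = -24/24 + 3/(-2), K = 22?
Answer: 1/129 ≈ 0.0077519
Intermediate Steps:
O(u) = 2*u
G = 1 (G = 1² = 1)
A = -5/2 (A = -24*1/24 + 3*(-½) = -1 - 3/2 = -5/2 ≈ -2.5000)
n(U, b) = -5*b/2
1/(n(G, K) + O(92)) = 1/(-5/2*22 + 2*92) = 1/(-55 + 184) = 1/129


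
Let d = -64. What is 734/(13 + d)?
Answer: -734/51 ≈ -14.392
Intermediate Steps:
734/(13 + d) = 734/(13 - 64) = 734/(-51) = 734*(-1/51) = -734/51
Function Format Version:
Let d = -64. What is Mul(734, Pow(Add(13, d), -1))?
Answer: Rational(-734, 51) ≈ -14.392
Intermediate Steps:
Mul(734, Pow(Add(13, d), -1)) = Mul(734, Pow(Add(13, -64), -1)) = Mul(734, Pow(-51, -1)) = Mul(734, Rational(-1, 51)) = Rational(-734, 51)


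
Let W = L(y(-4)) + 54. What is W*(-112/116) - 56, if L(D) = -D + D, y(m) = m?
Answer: -3136/29 ≈ -108.14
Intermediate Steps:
L(D) = 0
W = 54 (W = 0 + 54 = 54)
W*(-112/116) - 56 = 54*(-112/116) - 56 = 54*(-112*1/116) - 56 = 54*(-28/29) - 56 = -1512/29 - 56 = -3136/29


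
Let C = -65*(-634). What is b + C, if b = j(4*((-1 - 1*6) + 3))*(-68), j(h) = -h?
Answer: 40122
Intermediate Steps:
C = 41210
b = -1088 (b = -4*((-1 - 1*6) + 3)*(-68) = -4*((-1 - 6) + 3)*(-68) = -4*(-7 + 3)*(-68) = -4*(-4)*(-68) = -1*(-16)*(-68) = 16*(-68) = -1088)
b + C = -1088 + 41210 = 40122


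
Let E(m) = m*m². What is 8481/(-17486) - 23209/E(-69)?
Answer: -2380252255/5744308374 ≈ -0.41437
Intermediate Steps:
E(m) = m³
8481/(-17486) - 23209/E(-69) = 8481/(-17486) - 23209/((-69)³) = 8481*(-1/17486) - 23209/(-328509) = -8481/17486 - 23209*(-1/328509) = -8481/17486 + 23209/328509 = -2380252255/5744308374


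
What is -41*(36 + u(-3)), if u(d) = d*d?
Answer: -1845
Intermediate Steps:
u(d) = d**2
-41*(36 + u(-3)) = -41*(36 + (-3)**2) = -41*(36 + 9) = -41*45 = -1845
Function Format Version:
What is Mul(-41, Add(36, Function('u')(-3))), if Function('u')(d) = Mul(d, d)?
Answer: -1845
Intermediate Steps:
Function('u')(d) = Pow(d, 2)
Mul(-41, Add(36, Function('u')(-3))) = Mul(-41, Add(36, Pow(-3, 2))) = Mul(-41, Add(36, 9)) = Mul(-41, 45) = -1845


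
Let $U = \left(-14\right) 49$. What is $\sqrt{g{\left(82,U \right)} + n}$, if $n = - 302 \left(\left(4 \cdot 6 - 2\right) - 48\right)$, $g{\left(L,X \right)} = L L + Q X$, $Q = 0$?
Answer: $4 \sqrt{911} \approx 120.73$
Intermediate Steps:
$U = -686$
$g{\left(L,X \right)} = L^{2}$ ($g{\left(L,X \right)} = L L + 0 X = L^{2} + 0 = L^{2}$)
$n = 7852$ ($n = - 302 \left(\left(24 - 2\right) - 48\right) = - 302 \left(22 - 48\right) = \left(-302\right) \left(-26\right) = 7852$)
$\sqrt{g{\left(82,U \right)} + n} = \sqrt{82^{2} + 7852} = \sqrt{6724 + 7852} = \sqrt{14576} = 4 \sqrt{911}$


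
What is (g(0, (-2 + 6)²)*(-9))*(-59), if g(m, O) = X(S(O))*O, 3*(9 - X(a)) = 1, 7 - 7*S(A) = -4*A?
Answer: 73632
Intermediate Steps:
S(A) = 1 + 4*A/7 (S(A) = 1 - (-4)*A/7 = 1 + 4*A/7)
X(a) = 26/3 (X(a) = 9 - ⅓*1 = 9 - ⅓ = 26/3)
g(m, O) = 26*O/3
(g(0, (-2 + 6)²)*(-9))*(-59) = ((26*(-2 + 6)²/3)*(-9))*(-59) = (((26/3)*4²)*(-9))*(-59) = (((26/3)*16)*(-9))*(-59) = ((416/3)*(-9))*(-59) = -1248*(-59) = 73632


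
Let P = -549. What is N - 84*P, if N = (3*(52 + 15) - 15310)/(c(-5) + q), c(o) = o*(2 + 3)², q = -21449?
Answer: 994921693/21574 ≈ 46117.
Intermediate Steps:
c(o) = 25*o (c(o) = o*5² = o*25 = 25*o)
N = 15109/21574 (N = (3*(52 + 15) - 15310)/(25*(-5) - 21449) = (3*67 - 15310)/(-125 - 21449) = (201 - 15310)/(-21574) = -15109*(-1/21574) = 15109/21574 ≈ 0.70033)
N - 84*P = 15109/21574 - 84*(-549) = 15109/21574 - 1*(-46116) = 15109/21574 + 46116 = 994921693/21574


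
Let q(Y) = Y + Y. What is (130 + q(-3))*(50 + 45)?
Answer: 11780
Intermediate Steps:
q(Y) = 2*Y
(130 + q(-3))*(50 + 45) = (130 + 2*(-3))*(50 + 45) = (130 - 6)*95 = 124*95 = 11780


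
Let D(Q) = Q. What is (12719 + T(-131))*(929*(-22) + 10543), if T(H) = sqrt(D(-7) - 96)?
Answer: -125854505 - 9895*I*sqrt(103) ≈ -1.2585e+8 - 1.0042e+5*I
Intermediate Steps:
T(H) = I*sqrt(103) (T(H) = sqrt(-7 - 96) = sqrt(-103) = I*sqrt(103))
(12719 + T(-131))*(929*(-22) + 10543) = (12719 + I*sqrt(103))*(929*(-22) + 10543) = (12719 + I*sqrt(103))*(-20438 + 10543) = (12719 + I*sqrt(103))*(-9895) = -125854505 - 9895*I*sqrt(103)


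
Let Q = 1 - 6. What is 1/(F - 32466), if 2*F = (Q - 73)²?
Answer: -1/29424 ≈ -3.3986e-5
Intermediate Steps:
Q = -5
F = 3042 (F = (-5 - 73)²/2 = (½)*(-78)² = (½)*6084 = 3042)
1/(F - 32466) = 1/(3042 - 32466) = 1/(-29424) = -1/29424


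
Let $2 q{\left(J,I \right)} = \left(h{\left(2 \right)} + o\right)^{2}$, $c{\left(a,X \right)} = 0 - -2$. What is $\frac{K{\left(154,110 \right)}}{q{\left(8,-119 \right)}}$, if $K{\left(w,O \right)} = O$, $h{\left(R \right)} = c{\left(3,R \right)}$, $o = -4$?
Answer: $55$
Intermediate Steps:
$c{\left(a,X \right)} = 2$ ($c{\left(a,X \right)} = 0 + 2 = 2$)
$h{\left(R \right)} = 2$
$q{\left(J,I \right)} = 2$ ($q{\left(J,I \right)} = \frac{\left(2 - 4\right)^{2}}{2} = \frac{\left(-2\right)^{2}}{2} = \frac{1}{2} \cdot 4 = 2$)
$\frac{K{\left(154,110 \right)}}{q{\left(8,-119 \right)}} = \frac{110}{2} = 110 \cdot \frac{1}{2} = 55$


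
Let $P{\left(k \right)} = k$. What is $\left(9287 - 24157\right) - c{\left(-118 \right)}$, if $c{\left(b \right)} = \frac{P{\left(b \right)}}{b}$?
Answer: $-14871$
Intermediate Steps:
$c{\left(b \right)} = 1$ ($c{\left(b \right)} = \frac{b}{b} = 1$)
$\left(9287 - 24157\right) - c{\left(-118 \right)} = \left(9287 - 24157\right) - 1 = -14870 - 1 = -14871$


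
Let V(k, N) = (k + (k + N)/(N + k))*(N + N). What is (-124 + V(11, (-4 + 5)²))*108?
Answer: -10800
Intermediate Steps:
V(k, N) = 2*N*(1 + k) (V(k, N) = (k + (N + k)/(N + k))*(2*N) = (k + 1)*(2*N) = (1 + k)*(2*N) = 2*N*(1 + k))
(-124 + V(11, (-4 + 5)²))*108 = (-124 + 2*(-4 + 5)²*(1 + 11))*108 = (-124 + 2*1²*12)*108 = (-124 + 2*1*12)*108 = (-124 + 24)*108 = -100*108 = -10800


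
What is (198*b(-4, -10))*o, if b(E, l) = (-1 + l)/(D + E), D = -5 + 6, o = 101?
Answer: 73326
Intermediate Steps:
D = 1
b(E, l) = (-1 + l)/(1 + E)
(198*b(-4, -10))*o = (198*((-1 - 10)/(1 - 4)))*101 = (198*(-11/(-3)))*101 = (198*(-⅓*(-11)))*101 = (198*(11/3))*101 = 726*101 = 73326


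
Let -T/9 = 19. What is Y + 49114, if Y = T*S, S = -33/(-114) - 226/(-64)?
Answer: 1550741/32 ≈ 48461.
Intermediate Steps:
T = -171 (T = -9*19 = -171)
S = 2323/608 (S = -33*(-1/114) - 226*(-1/64) = 11/38 + 113/32 = 2323/608 ≈ 3.8207)
Y = -20907/32 (Y = -171*2323/608 = -20907/32 ≈ -653.34)
Y + 49114 = -20907/32 + 49114 = 1550741/32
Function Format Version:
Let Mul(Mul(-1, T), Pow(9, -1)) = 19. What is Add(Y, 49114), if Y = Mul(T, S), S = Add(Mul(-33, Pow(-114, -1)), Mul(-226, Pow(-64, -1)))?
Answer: Rational(1550741, 32) ≈ 48461.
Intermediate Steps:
T = -171 (T = Mul(-9, 19) = -171)
S = Rational(2323, 608) (S = Add(Mul(-33, Rational(-1, 114)), Mul(-226, Rational(-1, 64))) = Add(Rational(11, 38), Rational(113, 32)) = Rational(2323, 608) ≈ 3.8207)
Y = Rational(-20907, 32) (Y = Mul(-171, Rational(2323, 608)) = Rational(-20907, 32) ≈ -653.34)
Add(Y, 49114) = Add(Rational(-20907, 32), 49114) = Rational(1550741, 32)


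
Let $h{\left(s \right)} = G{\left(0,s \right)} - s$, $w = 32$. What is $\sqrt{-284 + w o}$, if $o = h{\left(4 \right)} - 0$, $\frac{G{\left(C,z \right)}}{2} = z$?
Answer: $2 i \sqrt{39} \approx 12.49 i$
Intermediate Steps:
$G{\left(C,z \right)} = 2 z$
$h{\left(s \right)} = s$ ($h{\left(s \right)} = 2 s - s = s$)
$o = 4$ ($o = 4 - 0 = 4 + 0 = 4$)
$\sqrt{-284 + w o} = \sqrt{-284 + 32 \cdot 4} = \sqrt{-284 + 128} = \sqrt{-156} = 2 i \sqrt{39}$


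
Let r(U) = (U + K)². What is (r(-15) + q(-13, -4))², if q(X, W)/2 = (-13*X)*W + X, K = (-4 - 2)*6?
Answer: 1495729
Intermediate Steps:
K = -36 (K = -6*6 = -36)
q(X, W) = 2*X - 26*W*X (q(X, W) = 2*((-13*X)*W + X) = 2*(-13*W*X + X) = 2*(X - 13*W*X) = 2*X - 26*W*X)
r(U) = (-36 + U)² (r(U) = (U - 36)² = (-36 + U)²)
(r(-15) + q(-13, -4))² = ((-36 - 15)² + 2*(-13)*(1 - 13*(-4)))² = ((-51)² + 2*(-13)*(1 + 52))² = (2601 + 2*(-13)*53)² = (2601 - 1378)² = 1223² = 1495729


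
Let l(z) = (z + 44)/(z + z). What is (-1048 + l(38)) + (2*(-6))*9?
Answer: -43887/38 ≈ -1154.9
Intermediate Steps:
l(z) = (44 + z)/(2*z) (l(z) = (44 + z)/((2*z)) = (44 + z)*(1/(2*z)) = (44 + z)/(2*z))
(-1048 + l(38)) + (2*(-6))*9 = (-1048 + (½)*(44 + 38)/38) + (2*(-6))*9 = (-1048 + (½)*(1/38)*82) - 12*9 = (-1048 + 41/38) - 108 = -39783/38 - 108 = -43887/38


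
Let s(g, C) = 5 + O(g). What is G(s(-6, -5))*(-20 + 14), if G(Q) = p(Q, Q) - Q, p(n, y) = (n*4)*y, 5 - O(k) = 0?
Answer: -2340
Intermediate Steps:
O(k) = 5 (O(k) = 5 - 1*0 = 5 + 0 = 5)
p(n, y) = 4*n*y (p(n, y) = (4*n)*y = 4*n*y)
s(g, C) = 10 (s(g, C) = 5 + 5 = 10)
G(Q) = -Q + 4*Q² (G(Q) = 4*Q*Q - Q = 4*Q² - Q = -Q + 4*Q²)
G(s(-6, -5))*(-20 + 14) = (10*(-1 + 4*10))*(-20 + 14) = (10*(-1 + 40))*(-6) = (10*39)*(-6) = 390*(-6) = -2340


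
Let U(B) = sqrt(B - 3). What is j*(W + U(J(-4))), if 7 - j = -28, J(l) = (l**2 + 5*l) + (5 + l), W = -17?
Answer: -595 + 35*I*sqrt(6) ≈ -595.0 + 85.732*I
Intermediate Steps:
J(l) = 5 + l**2 + 6*l
j = 35 (j = 7 - 1*(-28) = 7 + 28 = 35)
U(B) = sqrt(-3 + B)
j*(W + U(J(-4))) = 35*(-17 + sqrt(-3 + (5 + (-4)**2 + 6*(-4)))) = 35*(-17 + sqrt(-3 + (5 + 16 - 24))) = 35*(-17 + sqrt(-3 - 3)) = 35*(-17 + sqrt(-6)) = 35*(-17 + I*sqrt(6)) = -595 + 35*I*sqrt(6)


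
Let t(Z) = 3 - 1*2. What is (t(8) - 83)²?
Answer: 6724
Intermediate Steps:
t(Z) = 1 (t(Z) = 3 - 2 = 1)
(t(8) - 83)² = (1 - 83)² = (-82)² = 6724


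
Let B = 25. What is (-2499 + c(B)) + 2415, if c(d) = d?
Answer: -59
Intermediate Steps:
(-2499 + c(B)) + 2415 = (-2499 + 25) + 2415 = -2474 + 2415 = -59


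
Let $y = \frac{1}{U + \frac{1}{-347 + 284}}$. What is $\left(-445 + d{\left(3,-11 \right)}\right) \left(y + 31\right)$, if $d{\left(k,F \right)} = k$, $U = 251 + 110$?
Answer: $- \frac{155819365}{11371} \approx -13703.0$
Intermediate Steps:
$U = 361$
$y = \frac{63}{22742}$ ($y = \frac{1}{361 + \frac{1}{-347 + 284}} = \frac{1}{361 + \frac{1}{-63}} = \frac{1}{361 - \frac{1}{63}} = \frac{1}{\frac{22742}{63}} = \frac{63}{22742} \approx 0.0027702$)
$\left(-445 + d{\left(3,-11 \right)}\right) \left(y + 31\right) = \left(-445 + 3\right) \left(\frac{63}{22742} + 31\right) = \left(-442\right) \frac{705065}{22742} = - \frac{155819365}{11371}$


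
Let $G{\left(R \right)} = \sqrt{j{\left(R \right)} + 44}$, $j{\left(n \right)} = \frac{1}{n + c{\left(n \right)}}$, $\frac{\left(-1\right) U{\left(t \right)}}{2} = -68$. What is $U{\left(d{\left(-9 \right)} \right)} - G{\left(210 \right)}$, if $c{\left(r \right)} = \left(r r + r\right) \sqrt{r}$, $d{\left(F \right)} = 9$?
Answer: $136 - \frac{\sqrt{1940610 + 409424400 \sqrt{210}}}{210 \sqrt{1 + 211 \sqrt{210}}} \approx 129.37$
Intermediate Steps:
$c{\left(r \right)} = \sqrt{r} \left(r + r^{2}\right)$ ($c{\left(r \right)} = \left(r^{2} + r\right) \sqrt{r} = \left(r + r^{2}\right) \sqrt{r} = \sqrt{r} \left(r + r^{2}\right)$)
$U{\left(t \right)} = 136$ ($U{\left(t \right)} = \left(-2\right) \left(-68\right) = 136$)
$j{\left(n \right)} = \frac{1}{n + n^{\frac{3}{2}} \left(1 + n\right)}$
$G{\left(R \right)} = \sqrt{44 + \frac{1}{R + R^{\frac{3}{2}} \left(1 + R\right)}}$ ($G{\left(R \right)} = \sqrt{\frac{1}{R + R^{\frac{3}{2}} \left(1 + R\right)} + 44} = \sqrt{44 + \frac{1}{R + R^{\frac{3}{2}} \left(1 + R\right)}}$)
$U{\left(d{\left(-9 \right)} \right)} - G{\left(210 \right)} = 136 - \sqrt{44 + \frac{1}{210 + 210^{\frac{3}{2}} \left(1 + 210\right)}} = 136 - \sqrt{44 + \frac{1}{210 + 210 \sqrt{210} \cdot 211}} = 136 - \sqrt{44 + \frac{1}{210 + 44310 \sqrt{210}}}$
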